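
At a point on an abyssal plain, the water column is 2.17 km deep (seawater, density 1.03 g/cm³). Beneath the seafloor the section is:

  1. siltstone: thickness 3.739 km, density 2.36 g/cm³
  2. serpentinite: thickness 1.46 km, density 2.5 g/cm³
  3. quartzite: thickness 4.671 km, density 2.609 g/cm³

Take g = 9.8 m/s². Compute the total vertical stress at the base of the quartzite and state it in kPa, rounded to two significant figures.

seawater: 1030 kg/m³ × 9.8 m/s² × 2170 m = 2.190×10^7 Pa = 21904 kPa
siltstone: 2360 kg/m³ × 9.8 m/s² × 3739 m = 8.648×10^7 Pa = 86476 kPa
serpentinite: 2500 kg/m³ × 9.8 m/s² × 1460 m = 3.577×10^7 Pa = 35770 kPa
quartzite: 2609 kg/m³ × 9.8 m/s² × 4671 m = 1.194×10^8 Pa = 1.194×10^5 kPa
Total = 21904 + 86476 + 35770 + 1.194×10^5 = 2.6358×10^5 kPa

260000 kPa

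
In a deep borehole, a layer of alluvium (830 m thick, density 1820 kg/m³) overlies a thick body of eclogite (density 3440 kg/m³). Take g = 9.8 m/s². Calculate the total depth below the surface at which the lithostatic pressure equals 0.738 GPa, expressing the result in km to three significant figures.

22.3 km

Pressure at base of upper layers: 1820×9.8×830 = 1.480×10^7 Pa = 0.01480 GPa
Remaining pressure to be supplied by eclogite: 7.380×10^8 − 1.480×10^7 = 7.232×10^8 Pa
Additional depth in eclogite = 7.232×10^8 Pa / (3440 kg/m³ × 9.8 m/s²) = 21452 m
Total depth = 830 m + 21452 m = 22282 m
= 22.282 km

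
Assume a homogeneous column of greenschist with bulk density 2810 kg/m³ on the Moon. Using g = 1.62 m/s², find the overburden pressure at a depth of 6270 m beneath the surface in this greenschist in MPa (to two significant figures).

greenschist: 2810 kg/m³ × 1.62 m/s² × 6270 m = 2.854×10^7 Pa = 28.54 MPa

29 MPa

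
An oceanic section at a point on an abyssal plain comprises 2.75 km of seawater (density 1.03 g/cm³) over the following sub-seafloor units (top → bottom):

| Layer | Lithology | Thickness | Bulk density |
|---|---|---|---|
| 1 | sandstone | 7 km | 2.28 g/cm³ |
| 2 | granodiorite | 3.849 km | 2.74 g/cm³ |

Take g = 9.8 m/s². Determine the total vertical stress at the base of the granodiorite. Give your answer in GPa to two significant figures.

0.29 GPa

seawater: 1030 kg/m³ × 9.8 m/s² × 2750 m = 2.776×10^7 Pa = 0.02776 GPa
sandstone: 2280 kg/m³ × 9.8 m/s² × 7000 m = 1.564×10^8 Pa = 0.1564 GPa
granodiorite: 2740 kg/m³ × 9.8 m/s² × 3849 m = 1.034×10^8 Pa = 0.1034 GPa
Total = 0.02776 + 0.1564 + 0.1034 = 0.28752 GPa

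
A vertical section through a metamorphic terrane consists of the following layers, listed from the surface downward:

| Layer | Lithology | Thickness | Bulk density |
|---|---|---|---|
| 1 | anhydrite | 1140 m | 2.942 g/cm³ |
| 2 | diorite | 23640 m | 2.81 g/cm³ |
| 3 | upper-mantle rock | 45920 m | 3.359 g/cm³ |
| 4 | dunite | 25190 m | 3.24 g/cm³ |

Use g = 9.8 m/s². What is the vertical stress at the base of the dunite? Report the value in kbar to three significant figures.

30.0 kbar

anhydrite: 2942 kg/m³ × 9.8 m/s² × 1140 m = 3.287×10^7 Pa = 0.3287 kbar
diorite: 2810 kg/m³ × 9.8 m/s² × 23640 m = 6.510×10^8 Pa = 6.510 kbar
upper-mantle rock: 3359 kg/m³ × 9.8 m/s² × 45920 m = 1.512×10^9 Pa = 15.12 kbar
dunite: 3240 kg/m³ × 9.8 m/s² × 25190 m = 7.998×10^8 Pa = 7.998 kbar
Total = 0.3287 + 6.510 + 15.12 + 7.998 = 29.953 kbar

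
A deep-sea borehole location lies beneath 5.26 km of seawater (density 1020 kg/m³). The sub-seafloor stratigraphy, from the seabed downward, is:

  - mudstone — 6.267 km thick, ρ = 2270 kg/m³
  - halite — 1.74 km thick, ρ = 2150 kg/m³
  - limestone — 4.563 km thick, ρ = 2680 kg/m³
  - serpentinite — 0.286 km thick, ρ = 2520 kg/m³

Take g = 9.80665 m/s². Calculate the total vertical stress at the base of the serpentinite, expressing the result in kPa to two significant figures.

360000 kPa

seawater: 1020 kg/m³ × 9.80665 m/s² × 5260 m = 5.261×10^7 Pa = 52615 kPa
mudstone: 2270 kg/m³ × 9.80665 m/s² × 6267 m = 1.395×10^8 Pa = 1.395×10^5 kPa
halite: 2150 kg/m³ × 9.80665 m/s² × 1740 m = 3.669×10^7 Pa = 36687 kPa
limestone: 2680 kg/m³ × 9.80665 m/s² × 4563 m = 1.199×10^8 Pa = 1.199×10^5 kPa
serpentinite: 2520 kg/m³ × 9.80665 m/s² × 286 m = 7.068×10^6 Pa = 7068 kPa
Total = 52615 + 1.395×10^5 + 36687 + 1.199×10^5 + 7068 = 3.5580×10^5 kPa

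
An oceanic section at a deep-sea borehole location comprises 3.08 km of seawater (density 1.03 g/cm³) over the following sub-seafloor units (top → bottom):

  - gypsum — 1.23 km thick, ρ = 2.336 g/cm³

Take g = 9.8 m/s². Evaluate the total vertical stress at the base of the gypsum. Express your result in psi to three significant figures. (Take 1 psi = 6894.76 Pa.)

8590 psi

seawater: 1030 kg/m³ × 9.8 m/s² × 3080 m = 3.109×10^7 Pa = 4509 psi
gypsum: 2336 kg/m³ × 9.8 m/s² × 1230 m = 2.816×10^7 Pa = 4084 psi
Total = 4509 + 4084 = 8593.1 psi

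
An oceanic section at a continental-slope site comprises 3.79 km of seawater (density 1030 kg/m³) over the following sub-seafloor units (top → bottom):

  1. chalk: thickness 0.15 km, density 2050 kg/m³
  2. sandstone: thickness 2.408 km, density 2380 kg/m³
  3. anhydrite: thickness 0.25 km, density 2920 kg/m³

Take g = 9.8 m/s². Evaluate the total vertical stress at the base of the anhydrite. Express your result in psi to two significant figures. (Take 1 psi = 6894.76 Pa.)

15000 psi

seawater: 1030 kg/m³ × 9.8 m/s² × 3790 m = 3.826×10^7 Pa = 5549 psi
chalk: 2050 kg/m³ × 9.8 m/s² × 150 m = 3.014×10^6 Pa = 437.1 psi
sandstone: 2380 kg/m³ × 9.8 m/s² × 2408 m = 5.616×10^7 Pa = 8146 psi
anhydrite: 2920 kg/m³ × 9.8 m/s² × 250 m = 7.154×10^6 Pa = 1038 psi
Total = 5549 + 437.1 + 8146 + 1038 = 15169 psi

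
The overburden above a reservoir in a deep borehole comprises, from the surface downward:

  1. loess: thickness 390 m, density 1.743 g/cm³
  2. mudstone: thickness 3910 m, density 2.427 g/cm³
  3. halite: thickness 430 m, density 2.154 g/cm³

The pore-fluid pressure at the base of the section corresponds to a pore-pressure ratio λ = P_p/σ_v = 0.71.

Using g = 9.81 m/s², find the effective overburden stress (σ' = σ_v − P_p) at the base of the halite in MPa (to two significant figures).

32 MPa

Overburden (lithostatic) stress σ_v:
loess: 1743 kg/m³ × 9.81 m/s² × 390 m = 6.669×10^6 Pa = 6.669 MPa
mudstone: 2427 kg/m³ × 9.81 m/s² × 3910 m = 9.309×10^7 Pa = 93.09 MPa
halite: 2154 kg/m³ × 9.81 m/s² × 430 m = 9.086×10^6 Pa = 9.086 MPa
Total = 6.669 + 93.09 + 9.086 = 108.85 MPa
Pore pressure P_p = λ·σ_v = 0.71 × 108.8 MPa = 77.28 MPa
Effective stress σ' = σ_v − P_p = 108.8 − 77.28 = 31.566 MPa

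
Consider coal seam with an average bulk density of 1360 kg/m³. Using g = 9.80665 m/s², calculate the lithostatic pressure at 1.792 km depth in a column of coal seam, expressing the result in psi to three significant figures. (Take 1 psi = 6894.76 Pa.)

coal seam: 1360 kg/m³ × 9.80665 m/s² × 1792 m = 2.390×10^7 Pa = 3466 psi

3470 psi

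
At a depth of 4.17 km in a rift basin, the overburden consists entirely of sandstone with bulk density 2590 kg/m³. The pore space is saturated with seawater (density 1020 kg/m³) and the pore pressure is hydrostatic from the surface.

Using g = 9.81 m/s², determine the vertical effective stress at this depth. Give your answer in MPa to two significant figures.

64 MPa

Overburden (lithostatic) stress σ_v:
sandstone: 2590 kg/m³ × 9.81 m/s² × 4170 m = 1.060×10^8 Pa = 106.0 MPa
Pore pressure P_p = 1020 kg/m³ × 9.81 m/s² × 4170 m = 4.173×10^7 Pa = 41.73 MPa
Effective stress σ' = σ_v − P_p = 106.0 − 41.73 = 64.225 MPa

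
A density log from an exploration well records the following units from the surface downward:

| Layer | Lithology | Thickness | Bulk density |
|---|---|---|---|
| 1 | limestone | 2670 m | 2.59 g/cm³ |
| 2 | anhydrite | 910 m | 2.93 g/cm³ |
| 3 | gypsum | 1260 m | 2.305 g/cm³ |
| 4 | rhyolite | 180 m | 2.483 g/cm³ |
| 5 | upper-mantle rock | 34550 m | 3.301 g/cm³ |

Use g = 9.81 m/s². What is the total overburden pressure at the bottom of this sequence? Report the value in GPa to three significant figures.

limestone: 2590 kg/m³ × 9.81 m/s² × 2670 m = 6.784×10^7 Pa = 0.06784 GPa
anhydrite: 2930 kg/m³ × 9.81 m/s² × 910 m = 2.616×10^7 Pa = 0.02616 GPa
gypsum: 2305 kg/m³ × 9.81 m/s² × 1260 m = 2.849×10^7 Pa = 0.02849 GPa
rhyolite: 2483 kg/m³ × 9.81 m/s² × 180 m = 4.384×10^6 Pa = 4.384×10^-3 GPa
upper-mantle rock: 3301 kg/m³ × 9.81 m/s² × 34550 m = 1.119×10^9 Pa = 1.119 GPa
Total = 0.06784 + 0.02616 + 0.02849 + 4.384×10^-3 + 1.119 = 1.2457 GPa

1.25 GPa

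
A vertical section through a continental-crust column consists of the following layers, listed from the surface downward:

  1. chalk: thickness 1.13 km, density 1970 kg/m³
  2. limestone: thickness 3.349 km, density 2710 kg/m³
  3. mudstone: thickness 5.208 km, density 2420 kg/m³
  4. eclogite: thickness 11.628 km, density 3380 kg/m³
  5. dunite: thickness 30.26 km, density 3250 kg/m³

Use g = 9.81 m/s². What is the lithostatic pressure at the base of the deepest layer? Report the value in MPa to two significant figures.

chalk: 1970 kg/m³ × 9.81 m/s² × 1130 m = 2.184×10^7 Pa = 21.84 MPa
limestone: 2710 kg/m³ × 9.81 m/s² × 3349 m = 8.903×10^7 Pa = 89.03 MPa
mudstone: 2420 kg/m³ × 9.81 m/s² × 5208 m = 1.236×10^8 Pa = 123.6 MPa
eclogite: 3380 kg/m³ × 9.81 m/s² × 11628 m = 3.856×10^8 Pa = 385.6 MPa
dunite: 3250 kg/m³ × 9.81 m/s² × 30260 m = 9.648×10^8 Pa = 964.8 MPa
Total = 21.84 + 89.03 + 123.6 + 385.6 + 964.8 = 1584.8 MPa

1600 MPa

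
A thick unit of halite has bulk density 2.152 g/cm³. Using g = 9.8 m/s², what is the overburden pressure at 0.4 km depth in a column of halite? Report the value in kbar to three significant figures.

0.0844 kbar

halite: 2152 kg/m³ × 9.8 m/s² × 400 m = 8.436×10^6 Pa = 0.08436 kbar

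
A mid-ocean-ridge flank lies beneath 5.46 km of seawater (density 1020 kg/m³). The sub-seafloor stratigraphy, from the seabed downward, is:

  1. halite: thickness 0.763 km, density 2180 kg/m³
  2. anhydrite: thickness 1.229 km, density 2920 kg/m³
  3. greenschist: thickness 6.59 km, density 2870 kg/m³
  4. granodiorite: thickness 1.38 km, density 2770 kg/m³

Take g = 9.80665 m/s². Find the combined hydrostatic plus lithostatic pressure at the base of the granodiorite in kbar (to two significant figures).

seawater: 1020 kg/m³ × 9.80665 m/s² × 5460 m = 5.462×10^7 Pa = 0.5462 kbar
halite: 2180 kg/m³ × 9.80665 m/s² × 763 m = 1.631×10^7 Pa = 0.1631 kbar
anhydrite: 2920 kg/m³ × 9.80665 m/s² × 1229 m = 3.519×10^7 Pa = 0.3519 kbar
greenschist: 2870 kg/m³ × 9.80665 m/s² × 6590 m = 1.855×10^8 Pa = 1.855 kbar
granodiorite: 2770 kg/m³ × 9.80665 m/s² × 1380 m = 3.749×10^7 Pa = 0.3749 kbar
Total = 0.5462 + 0.1631 + 0.3519 + 1.855 + 0.3749 = 3.2908 kbar

3.3 kbar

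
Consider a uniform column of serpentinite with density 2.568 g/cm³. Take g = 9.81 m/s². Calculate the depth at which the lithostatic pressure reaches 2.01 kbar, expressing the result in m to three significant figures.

h = P/(ρg) = 2.01 kbar / (2568 kg/m³ × 9.81 m/s²) = 2.010×10^8 Pa / 25192 Pa/m = 7978.7 m

7980 m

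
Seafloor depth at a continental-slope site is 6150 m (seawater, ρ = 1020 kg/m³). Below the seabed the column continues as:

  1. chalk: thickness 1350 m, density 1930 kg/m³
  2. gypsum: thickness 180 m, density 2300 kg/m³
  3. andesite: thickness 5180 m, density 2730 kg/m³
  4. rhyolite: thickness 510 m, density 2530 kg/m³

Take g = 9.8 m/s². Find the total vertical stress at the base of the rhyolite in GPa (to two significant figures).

seawater: 1020 kg/m³ × 9.8 m/s² × 6150 m = 6.148×10^7 Pa = 0.06148 GPa
chalk: 1930 kg/m³ × 9.8 m/s² × 1350 m = 2.553×10^7 Pa = 0.02553 GPa
gypsum: 2300 kg/m³ × 9.8 m/s² × 180 m = 4.057×10^6 Pa = 4.057×10^-3 GPa
andesite: 2730 kg/m³ × 9.8 m/s² × 5180 m = 1.386×10^8 Pa = 0.1386 GPa
rhyolite: 2530 kg/m³ × 9.8 m/s² × 510 m = 1.264×10^7 Pa = 0.01264 GPa
Total = 0.06148 + 0.02553 + 4.057×10^-3 + 0.1386 + 0.01264 = 0.24230 GPa

0.24 GPa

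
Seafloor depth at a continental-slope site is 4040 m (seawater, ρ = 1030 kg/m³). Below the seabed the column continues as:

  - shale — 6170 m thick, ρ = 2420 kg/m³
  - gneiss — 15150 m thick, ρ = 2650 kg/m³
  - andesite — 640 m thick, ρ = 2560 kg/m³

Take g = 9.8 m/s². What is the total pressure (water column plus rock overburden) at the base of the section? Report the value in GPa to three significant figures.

seawater: 1030 kg/m³ × 9.8 m/s² × 4040 m = 4.078×10^7 Pa = 0.04078 GPa
shale: 2420 kg/m³ × 9.8 m/s² × 6170 m = 1.463×10^8 Pa = 0.1463 GPa
gneiss: 2650 kg/m³ × 9.8 m/s² × 15150 m = 3.934×10^8 Pa = 0.3934 GPa
andesite: 2560 kg/m³ × 9.8 m/s² × 640 m = 1.606×10^7 Pa = 0.01606 GPa
Total = 0.04078 + 0.1463 + 0.3934 + 0.01606 = 0.59661 GPa

0.597 GPa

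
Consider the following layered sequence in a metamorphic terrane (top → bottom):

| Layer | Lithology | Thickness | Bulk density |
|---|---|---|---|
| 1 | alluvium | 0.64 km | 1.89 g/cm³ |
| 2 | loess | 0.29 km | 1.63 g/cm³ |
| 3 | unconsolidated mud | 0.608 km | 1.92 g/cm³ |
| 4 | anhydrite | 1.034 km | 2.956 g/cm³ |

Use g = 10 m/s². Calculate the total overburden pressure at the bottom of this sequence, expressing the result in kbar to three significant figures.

alluvium: 1890 kg/m³ × 10 m/s² × 640 m = 1.210×10^7 Pa = 0.1210 kbar
loess: 1630 kg/m³ × 10 m/s² × 290 m = 4.727×10^6 Pa = 0.04727 kbar
unconsolidated mud: 1920 kg/m³ × 10 m/s² × 608 m = 1.167×10^7 Pa = 0.1167 kbar
anhydrite: 2956 kg/m³ × 10 m/s² × 1034 m = 3.057×10^7 Pa = 0.3057 kbar
Total = 0.1210 + 0.04727 + 0.1167 + 0.3057 = 0.59062 kbar

0.591 kbar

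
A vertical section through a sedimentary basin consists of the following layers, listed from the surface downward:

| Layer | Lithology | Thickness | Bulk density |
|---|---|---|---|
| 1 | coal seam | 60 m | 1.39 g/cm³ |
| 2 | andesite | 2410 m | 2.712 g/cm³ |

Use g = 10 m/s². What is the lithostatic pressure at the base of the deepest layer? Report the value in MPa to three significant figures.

66.2 MPa

coal seam: 1390 kg/m³ × 10 m/s² × 60 m = 8.340×10^5 Pa = 0.8340 MPa
andesite: 2712 kg/m³ × 10 m/s² × 2410 m = 6.536×10^7 Pa = 65.36 MPa
Total = 0.8340 + 65.36 = 66.193 MPa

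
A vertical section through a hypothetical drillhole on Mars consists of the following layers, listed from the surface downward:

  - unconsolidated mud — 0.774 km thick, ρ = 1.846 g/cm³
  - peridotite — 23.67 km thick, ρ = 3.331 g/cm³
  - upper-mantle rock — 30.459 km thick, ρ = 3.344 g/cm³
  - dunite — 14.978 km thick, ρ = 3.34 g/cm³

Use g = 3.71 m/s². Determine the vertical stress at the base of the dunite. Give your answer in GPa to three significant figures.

unconsolidated mud: 1846 kg/m³ × 3.71 m/s² × 774 m = 5.301×10^6 Pa = 5.301×10^-3 GPa
peridotite: 3331 kg/m³ × 3.71 m/s² × 23670 m = 2.925×10^8 Pa = 0.2925 GPa
upper-mantle rock: 3344 kg/m³ × 3.71 m/s² × 30459 m = 3.779×10^8 Pa = 0.3779 GPa
dunite: 3340 kg/m³ × 3.71 m/s² × 14978 m = 1.856×10^8 Pa = 0.1856 GPa
Total = 5.301×10^-3 + 0.2925 + 0.3779 + 0.1856 = 0.86130 GPa

0.861 GPa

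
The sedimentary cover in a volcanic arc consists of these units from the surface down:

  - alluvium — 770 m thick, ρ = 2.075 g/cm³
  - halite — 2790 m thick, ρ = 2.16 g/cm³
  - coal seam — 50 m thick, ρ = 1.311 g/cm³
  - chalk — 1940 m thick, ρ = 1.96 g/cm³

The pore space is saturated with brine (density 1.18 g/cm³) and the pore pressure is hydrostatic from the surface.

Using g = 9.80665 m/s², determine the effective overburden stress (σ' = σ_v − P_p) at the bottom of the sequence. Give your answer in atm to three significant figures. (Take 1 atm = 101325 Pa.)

Overburden (lithostatic) stress σ_v:
alluvium: 2075 kg/m³ × 9.80665 m/s² × 770 m = 1.567×10^7 Pa = 15.67 MPa
halite: 2160 kg/m³ × 9.80665 m/s² × 2790 m = 5.910×10^7 Pa = 59.10 MPa
coal seam: 1311 kg/m³ × 9.80665 m/s² × 50 m = 6.428×10^5 Pa = 0.6428 MPa
chalk: 1960 kg/m³ × 9.80665 m/s² × 1940 m = 3.729×10^7 Pa = 37.29 MPa
Total = 15.67 + 59.10 + 0.6428 + 37.29 = 112.70 MPa
Pore pressure P_p = 1180 kg/m³ × 9.80665 m/s² × 5550 m = 6.422×10^7 Pa = 64.22 MPa
Effective stress σ' = σ_v − P_p = 112.7 − 64.22 = 48.475 MPa = 478.41 atm

478 atm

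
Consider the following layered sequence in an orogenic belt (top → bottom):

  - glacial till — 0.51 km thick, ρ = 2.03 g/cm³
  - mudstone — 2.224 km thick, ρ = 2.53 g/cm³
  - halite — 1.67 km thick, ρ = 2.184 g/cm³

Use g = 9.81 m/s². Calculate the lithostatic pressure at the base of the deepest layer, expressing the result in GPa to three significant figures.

0.101 GPa

glacial till: 2030 kg/m³ × 9.81 m/s² × 510 m = 1.016×10^7 Pa = 0.01016 GPa
mudstone: 2530 kg/m³ × 9.81 m/s² × 2224 m = 5.520×10^7 Pa = 0.05520 GPa
halite: 2184 kg/m³ × 9.81 m/s² × 1670 m = 3.578×10^7 Pa = 0.03578 GPa
Total = 0.01016 + 0.05520 + 0.03578 = 0.10113 GPa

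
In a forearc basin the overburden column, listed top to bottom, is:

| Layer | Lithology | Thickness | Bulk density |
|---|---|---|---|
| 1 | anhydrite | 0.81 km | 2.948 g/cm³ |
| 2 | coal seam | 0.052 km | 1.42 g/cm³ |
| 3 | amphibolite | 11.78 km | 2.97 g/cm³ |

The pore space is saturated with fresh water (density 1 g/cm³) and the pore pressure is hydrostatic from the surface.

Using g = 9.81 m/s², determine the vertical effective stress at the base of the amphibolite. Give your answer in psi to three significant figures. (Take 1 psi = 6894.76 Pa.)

35300 psi

Overburden (lithostatic) stress σ_v:
anhydrite: 2948 kg/m³ × 9.81 m/s² × 810 m = 2.343×10^7 Pa = 23.43 MPa
coal seam: 1420 kg/m³ × 9.81 m/s² × 52 m = 7.244×10^5 Pa = 0.7244 MPa
amphibolite: 2970 kg/m³ × 9.81 m/s² × 11780 m = 3.432×10^8 Pa = 343.2 MPa
Total = 23.43 + 0.7244 + 343.2 = 367.37 MPa
Pore pressure P_p = 1000 kg/m³ × 9.81 m/s² × 12642 m = 1.240×10^8 Pa = 124.0 MPa
Effective stress σ' = σ_v − P_p = 367.4 − 124.0 = 243.35 MPa = 35295 psi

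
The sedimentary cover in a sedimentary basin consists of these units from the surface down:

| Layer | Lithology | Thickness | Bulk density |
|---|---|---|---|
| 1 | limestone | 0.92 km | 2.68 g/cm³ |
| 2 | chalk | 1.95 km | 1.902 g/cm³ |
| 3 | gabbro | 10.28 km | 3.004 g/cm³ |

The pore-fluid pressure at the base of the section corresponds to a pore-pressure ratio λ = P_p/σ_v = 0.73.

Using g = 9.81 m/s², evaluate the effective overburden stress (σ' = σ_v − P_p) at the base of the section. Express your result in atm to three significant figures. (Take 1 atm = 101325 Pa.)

Overburden (lithostatic) stress σ_v:
limestone: 2680 kg/m³ × 9.81 m/s² × 920 m = 2.419×10^7 Pa = 24.19 MPa
chalk: 1902 kg/m³ × 9.81 m/s² × 1950 m = 3.638×10^7 Pa = 36.38 MPa
gabbro: 3004 kg/m³ × 9.81 m/s² × 10280 m = 3.029×10^8 Pa = 302.9 MPa
Total = 24.19 + 36.38 + 302.9 = 363.52 MPa
Pore pressure P_p = λ·σ_v = 0.73 × 363.5 MPa = 265.4 MPa
Effective stress σ' = σ_v − P_p = 363.5 − 265.4 = 98.149 MPa = 968.66 atm

969 atm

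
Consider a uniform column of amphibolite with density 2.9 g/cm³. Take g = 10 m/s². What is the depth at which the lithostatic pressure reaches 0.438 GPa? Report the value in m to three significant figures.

h = P/(ρg) = 0.438 GPa / (2900 kg/m³ × 10 m/s²) = 4.380×10^8 Pa / 29000 Pa/m = 15103 m

15100 m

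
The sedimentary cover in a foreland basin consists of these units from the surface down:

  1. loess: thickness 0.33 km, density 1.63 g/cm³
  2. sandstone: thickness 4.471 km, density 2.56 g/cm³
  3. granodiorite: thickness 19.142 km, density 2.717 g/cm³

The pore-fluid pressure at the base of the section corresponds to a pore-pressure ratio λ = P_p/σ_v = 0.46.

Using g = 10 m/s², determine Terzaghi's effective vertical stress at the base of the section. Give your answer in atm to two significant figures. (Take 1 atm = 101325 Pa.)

3400 atm

Overburden (lithostatic) stress σ_v:
loess: 1630 kg/m³ × 10 m/s² × 330 m = 5.379×10^6 Pa = 5.379 MPa
sandstone: 2560 kg/m³ × 10 m/s² × 4471 m = 1.145×10^8 Pa = 114.5 MPa
granodiorite: 2717 kg/m³ × 10 m/s² × 19142 m = 5.201×10^8 Pa = 520.1 MPa
Total = 5.379 + 114.5 + 520.1 = 639.92 MPa
Pore pressure P_p = λ·σ_v = 0.46 × 639.9 MPa = 294.4 MPa
Effective stress σ' = σ_v − P_p = 639.9 − 294.4 = 345.56 MPa = 3410.4 atm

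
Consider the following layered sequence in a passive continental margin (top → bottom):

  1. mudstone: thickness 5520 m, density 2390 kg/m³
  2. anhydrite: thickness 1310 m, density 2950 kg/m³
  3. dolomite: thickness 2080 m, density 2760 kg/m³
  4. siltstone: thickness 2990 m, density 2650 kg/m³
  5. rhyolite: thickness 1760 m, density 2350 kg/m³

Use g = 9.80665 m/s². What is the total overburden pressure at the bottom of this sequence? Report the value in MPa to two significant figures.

mudstone: 2390 kg/m³ × 9.80665 m/s² × 5520 m = 1.294×10^8 Pa = 129.4 MPa
anhydrite: 2950 kg/m³ × 9.80665 m/s² × 1310 m = 3.790×10^7 Pa = 37.90 MPa
dolomite: 2760 kg/m³ × 9.80665 m/s² × 2080 m = 5.630×10^7 Pa = 56.30 MPa
siltstone: 2650 kg/m³ × 9.80665 m/s² × 2990 m = 7.770×10^7 Pa = 77.70 MPa
rhyolite: 2350 kg/m³ × 9.80665 m/s² × 1760 m = 4.056×10^7 Pa = 40.56 MPa
Total = 129.4 + 37.90 + 56.30 + 77.70 + 40.56 = 341.84 MPa

340 MPa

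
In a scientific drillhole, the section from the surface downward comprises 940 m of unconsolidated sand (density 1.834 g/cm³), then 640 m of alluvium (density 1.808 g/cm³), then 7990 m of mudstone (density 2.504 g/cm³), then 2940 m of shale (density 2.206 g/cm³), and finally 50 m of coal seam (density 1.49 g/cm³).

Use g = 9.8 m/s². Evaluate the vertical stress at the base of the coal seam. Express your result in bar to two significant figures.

unconsolidated sand: 1834 kg/m³ × 9.8 m/s² × 940 m = 1.689×10^7 Pa = 168.9 bar
alluvium: 1808 kg/m³ × 9.8 m/s² × 640 m = 1.134×10^7 Pa = 113.4 bar
mudstone: 2504 kg/m³ × 9.8 m/s² × 7990 m = 1.961×10^8 Pa = 1961 bar
shale: 2206 kg/m³ × 9.8 m/s² × 2940 m = 6.356×10^7 Pa = 635.6 bar
coal seam: 1490 kg/m³ × 9.8 m/s² × 50 m = 7.301×10^5 Pa = 7.301 bar
Total = 168.9 + 113.4 + 1961 + 635.6 + 7.301 = 2885.9 bar

2900 bar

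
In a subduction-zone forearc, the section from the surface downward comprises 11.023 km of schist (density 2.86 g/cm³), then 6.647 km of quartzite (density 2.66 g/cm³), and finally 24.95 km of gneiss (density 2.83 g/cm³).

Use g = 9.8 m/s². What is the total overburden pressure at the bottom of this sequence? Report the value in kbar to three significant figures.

11.7 kbar

schist: 2860 kg/m³ × 9.8 m/s² × 11023 m = 3.090×10^8 Pa = 3.090 kbar
quartzite: 2660 kg/m³ × 9.8 m/s² × 6647 m = 1.733×10^8 Pa = 1.733 kbar
gneiss: 2830 kg/m³ × 9.8 m/s² × 24950 m = 6.920×10^8 Pa = 6.920 kbar
Total = 3.090 + 1.733 + 6.920 = 11.742 kbar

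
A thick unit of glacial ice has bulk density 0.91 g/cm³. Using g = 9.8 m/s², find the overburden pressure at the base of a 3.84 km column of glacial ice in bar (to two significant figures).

340 bar

glacial ice: 910 kg/m³ × 9.8 m/s² × 3840 m = 3.425×10^7 Pa = 342.5 bar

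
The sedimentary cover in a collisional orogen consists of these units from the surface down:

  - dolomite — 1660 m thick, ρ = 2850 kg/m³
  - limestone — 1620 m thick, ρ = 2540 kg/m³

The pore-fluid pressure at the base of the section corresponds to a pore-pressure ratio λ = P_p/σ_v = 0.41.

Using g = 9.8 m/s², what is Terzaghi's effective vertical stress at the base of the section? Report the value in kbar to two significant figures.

Overburden (lithostatic) stress σ_v:
dolomite: 2850 kg/m³ × 9.8 m/s² × 1660 m = 4.636×10^7 Pa = 46.36 MPa
limestone: 2540 kg/m³ × 9.8 m/s² × 1620 m = 4.033×10^7 Pa = 40.33 MPa
Total = 46.36 + 40.33 = 86.689 MPa
Pore pressure P_p = λ·σ_v = 0.41 × 86.69 MPa = 35.54 MPa
Effective stress σ' = σ_v − P_p = 86.69 − 35.54 = 51.146 MPa = 0.51146 kbar

0.51 kbar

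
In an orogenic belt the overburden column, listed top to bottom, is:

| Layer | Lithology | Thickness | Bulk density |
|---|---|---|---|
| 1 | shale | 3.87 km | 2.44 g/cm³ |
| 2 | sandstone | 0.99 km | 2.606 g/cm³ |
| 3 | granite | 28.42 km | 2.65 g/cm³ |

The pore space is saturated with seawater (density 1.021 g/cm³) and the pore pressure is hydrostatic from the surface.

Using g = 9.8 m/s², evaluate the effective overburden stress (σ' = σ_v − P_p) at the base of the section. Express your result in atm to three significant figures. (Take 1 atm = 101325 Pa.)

5160 atm

Overburden (lithostatic) stress σ_v:
shale: 2440 kg/m³ × 9.8 m/s² × 3870 m = 9.254×10^7 Pa = 92.54 MPa
sandstone: 2606 kg/m³ × 9.8 m/s² × 990 m = 2.528×10^7 Pa = 25.28 MPa
granite: 2650 kg/m³ × 9.8 m/s² × 28420 m = 7.381×10^8 Pa = 738.1 MPa
Total = 92.54 + 25.28 + 738.1 = 855.89 MPa
Pore pressure P_p = 1021 kg/m³ × 9.8 m/s² × 33280 m = 3.330×10^8 Pa = 333.0 MPa
Effective stress σ' = σ_v − P_p = 855.9 − 333.0 = 522.90 MPa = 5160.6 atm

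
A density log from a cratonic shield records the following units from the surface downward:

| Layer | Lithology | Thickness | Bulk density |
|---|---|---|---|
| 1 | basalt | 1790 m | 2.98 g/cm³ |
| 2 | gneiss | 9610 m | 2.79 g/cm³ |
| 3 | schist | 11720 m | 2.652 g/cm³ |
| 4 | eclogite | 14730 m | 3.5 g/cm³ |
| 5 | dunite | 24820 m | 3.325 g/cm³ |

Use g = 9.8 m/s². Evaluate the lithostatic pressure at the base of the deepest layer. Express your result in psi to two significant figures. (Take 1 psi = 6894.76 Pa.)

basalt: 2980 kg/m³ × 9.8 m/s² × 1790 m = 5.228×10^7 Pa = 7582 psi
gneiss: 2790 kg/m³ × 9.8 m/s² × 9610 m = 2.628×10^8 Pa = 38110 psi
schist: 2652 kg/m³ × 9.8 m/s² × 11720 m = 3.046×10^8 Pa = 44178 psi
eclogite: 3500 kg/m³ × 9.8 m/s² × 14730 m = 5.052×10^8 Pa = 73279 psi
dunite: 3325 kg/m³ × 9.8 m/s² × 24820 m = 8.088×10^8 Pa = 1.173×10^5 psi
Total = 7582 + 38110 + 44178 + 73279 + 1.173×10^5 = 2.8045×10^5 psi

280000 psi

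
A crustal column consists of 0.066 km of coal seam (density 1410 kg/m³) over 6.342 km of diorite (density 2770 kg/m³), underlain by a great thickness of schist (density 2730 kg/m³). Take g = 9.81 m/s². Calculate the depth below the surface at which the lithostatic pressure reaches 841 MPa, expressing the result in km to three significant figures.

Pressure at base of upper layers: 1410×9.81×66 + 2770×9.81×6342 = 1.732×10^8 Pa = 173.2 MPa
Remaining pressure to be supplied by schist: 8.410×10^8 − 1.732×10^8 = 6.678×10^8 Pa
Additional depth in schist = 6.678×10^8 Pa / (2730 kg/m³ × 9.81 m/s²) = 24933 m
Total depth = 6408 m + 24933 m = 31341 m
= 31.341 km

31.3 km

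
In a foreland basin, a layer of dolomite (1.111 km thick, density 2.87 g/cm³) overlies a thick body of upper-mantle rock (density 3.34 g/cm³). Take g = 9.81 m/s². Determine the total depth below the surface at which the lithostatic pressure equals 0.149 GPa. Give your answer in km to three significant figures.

4.70 km

Pressure at base of upper layers: 2870×9.81×1111 = 3.128×10^7 Pa = 0.03128 GPa
Remaining pressure to be supplied by upper-mantle rock: 1.490×10^8 − 3.128×10^7 = 1.177×10^8 Pa
Additional depth in upper-mantle rock = 1.177×10^8 Pa / (3340 kg/m³ × 9.81 m/s²) = 3592.8 m
Total depth = 1111 m + 3592.8 m = 4703.8 m
= 4.7038 km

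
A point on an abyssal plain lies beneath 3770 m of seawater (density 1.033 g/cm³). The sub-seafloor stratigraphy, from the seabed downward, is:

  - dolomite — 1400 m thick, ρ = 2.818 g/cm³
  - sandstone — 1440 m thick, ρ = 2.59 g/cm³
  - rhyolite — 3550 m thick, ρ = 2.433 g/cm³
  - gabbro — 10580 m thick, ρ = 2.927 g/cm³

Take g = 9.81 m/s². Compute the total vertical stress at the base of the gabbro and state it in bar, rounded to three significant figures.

5020 bar

seawater: 1033 kg/m³ × 9.81 m/s² × 3770 m = 3.820×10^7 Pa = 382.0 bar
dolomite: 2818 kg/m³ × 9.81 m/s² × 1400 m = 3.870×10^7 Pa = 387.0 bar
sandstone: 2590 kg/m³ × 9.81 m/s² × 1440 m = 3.659×10^7 Pa = 365.9 bar
rhyolite: 2433 kg/m³ × 9.81 m/s² × 3550 m = 8.473×10^7 Pa = 847.3 bar
gabbro: 2927 kg/m³ × 9.81 m/s² × 10580 m = 3.038×10^8 Pa = 3038 bar
Total = 382.0 + 387.0 + 365.9 + 847.3 + 3038 = 5020.2 bar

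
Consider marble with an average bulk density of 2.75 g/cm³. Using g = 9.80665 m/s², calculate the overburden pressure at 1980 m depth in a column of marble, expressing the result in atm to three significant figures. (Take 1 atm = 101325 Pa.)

527 atm

marble: 2750 kg/m³ × 9.80665 m/s² × 1980 m = 5.340×10^7 Pa = 527.0 atm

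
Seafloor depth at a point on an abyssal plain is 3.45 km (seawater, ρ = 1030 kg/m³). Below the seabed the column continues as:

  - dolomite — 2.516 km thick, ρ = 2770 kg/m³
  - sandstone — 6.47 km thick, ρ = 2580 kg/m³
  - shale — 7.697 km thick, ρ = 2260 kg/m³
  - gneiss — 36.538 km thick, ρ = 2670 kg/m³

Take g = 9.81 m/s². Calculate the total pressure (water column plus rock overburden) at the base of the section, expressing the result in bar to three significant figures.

13900 bar

seawater: 1030 kg/m³ × 9.81 m/s² × 3450 m = 3.486×10^7 Pa = 348.6 bar
dolomite: 2770 kg/m³ × 9.81 m/s² × 2516 m = 6.837×10^7 Pa = 683.7 bar
sandstone: 2580 kg/m³ × 9.81 m/s² × 6470 m = 1.638×10^8 Pa = 1638 bar
shale: 2260 kg/m³ × 9.81 m/s² × 7697 m = 1.706×10^8 Pa = 1706 bar
gneiss: 2670 kg/m³ × 9.81 m/s² × 36538 m = 9.570×10^8 Pa = 9570 bar
Total = 348.6 + 683.7 + 1638 + 1706 + 9570 = 13947 bar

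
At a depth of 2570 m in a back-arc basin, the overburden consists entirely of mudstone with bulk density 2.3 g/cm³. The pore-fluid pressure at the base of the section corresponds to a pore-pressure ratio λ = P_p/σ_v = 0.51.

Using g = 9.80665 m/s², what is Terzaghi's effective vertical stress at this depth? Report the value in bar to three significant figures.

Overburden (lithostatic) stress σ_v:
mudstone: 2300 kg/m³ × 9.80665 m/s² × 2570 m = 5.797×10^7 Pa = 57.97 MPa
Pore pressure P_p = λ·σ_v = 0.51 × 57.97 MPa = 29.56 MPa
Effective stress σ' = σ_v − P_p = 57.97 − 29.56 = 28.404 MPa = 284.04 bar

284 bar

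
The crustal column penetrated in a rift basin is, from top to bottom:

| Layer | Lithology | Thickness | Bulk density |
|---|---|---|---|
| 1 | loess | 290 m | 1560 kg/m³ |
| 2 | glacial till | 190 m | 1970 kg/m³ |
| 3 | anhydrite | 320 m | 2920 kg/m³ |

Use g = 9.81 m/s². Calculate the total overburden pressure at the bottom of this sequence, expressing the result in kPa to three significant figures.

loess: 1560 kg/m³ × 9.81 m/s² × 290 m = 4.438×10^6 Pa = 4438 kPa
glacial till: 1970 kg/m³ × 9.81 m/s² × 190 m = 3.672×10^6 Pa = 3672 kPa
anhydrite: 2920 kg/m³ × 9.81 m/s² × 320 m = 9.166×10^6 Pa = 9166 kPa
Total = 4438 + 3672 + 9166 = 17276 kPa

17300 kPa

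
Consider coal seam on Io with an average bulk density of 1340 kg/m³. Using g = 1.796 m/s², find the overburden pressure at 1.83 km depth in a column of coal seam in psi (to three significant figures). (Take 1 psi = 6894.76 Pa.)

639 psi

coal seam: 1340 kg/m³ × 1.796 m/s² × 1830 m = 4.404×10^6 Pa = 638.8 psi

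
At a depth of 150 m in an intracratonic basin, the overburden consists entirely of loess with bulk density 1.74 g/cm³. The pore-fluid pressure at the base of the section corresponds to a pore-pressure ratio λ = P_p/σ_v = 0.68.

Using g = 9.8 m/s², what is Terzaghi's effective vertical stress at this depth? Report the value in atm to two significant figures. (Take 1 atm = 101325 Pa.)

8.1 atm

Overburden (lithostatic) stress σ_v:
loess: 1740 kg/m³ × 9.8 m/s² × 150 m = 2.558×10^6 Pa = 2.558 MPa
Pore pressure P_p = λ·σ_v = 0.68 × 2.558 MPa = 1.739 MPa
Effective stress σ' = σ_v − P_p = 2.558 − 1.739 = 0.81850 MPa = 8.0779 atm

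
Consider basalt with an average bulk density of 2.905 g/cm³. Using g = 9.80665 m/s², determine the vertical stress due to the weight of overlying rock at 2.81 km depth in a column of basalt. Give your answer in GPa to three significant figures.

0.0801 GPa

basalt: 2905 kg/m³ × 9.80665 m/s² × 2810 m = 8.005×10^7 Pa = 0.08005 GPa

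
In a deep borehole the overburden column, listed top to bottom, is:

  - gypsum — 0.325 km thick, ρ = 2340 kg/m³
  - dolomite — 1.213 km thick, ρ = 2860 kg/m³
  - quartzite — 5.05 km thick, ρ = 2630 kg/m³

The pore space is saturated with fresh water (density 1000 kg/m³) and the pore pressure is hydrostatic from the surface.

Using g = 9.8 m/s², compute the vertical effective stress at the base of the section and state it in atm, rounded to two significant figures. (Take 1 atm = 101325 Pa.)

1100 atm

Overburden (lithostatic) stress σ_v:
gypsum: 2340 kg/m³ × 9.8 m/s² × 325 m = 7.453×10^6 Pa = 7.453 MPa
dolomite: 2860 kg/m³ × 9.8 m/s² × 1213 m = 3.400×10^7 Pa = 34.00 MPa
quartzite: 2630 kg/m³ × 9.8 m/s² × 5050 m = 1.302×10^8 Pa = 130.2 MPa
Total = 7.453 + 34.00 + 130.2 = 171.61 MPa
Pore pressure P_p = 1000 kg/m³ × 9.8 m/s² × 6588 m = 6.456×10^7 Pa = 64.56 MPa
Effective stress σ' = σ_v − P_p = 171.6 − 64.56 = 107.05 MPa = 1056.5 atm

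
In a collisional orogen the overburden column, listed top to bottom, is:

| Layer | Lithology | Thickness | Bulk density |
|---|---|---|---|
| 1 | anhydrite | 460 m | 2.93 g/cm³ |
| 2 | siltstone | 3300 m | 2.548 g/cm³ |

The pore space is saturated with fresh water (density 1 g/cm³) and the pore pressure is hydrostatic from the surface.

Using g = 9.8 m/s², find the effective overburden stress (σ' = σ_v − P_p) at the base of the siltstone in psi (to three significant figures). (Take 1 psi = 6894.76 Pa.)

Overburden (lithostatic) stress σ_v:
anhydrite: 2930 kg/m³ × 9.8 m/s² × 460 m = 1.321×10^7 Pa = 13.21 MPa
siltstone: 2548 kg/m³ × 9.8 m/s² × 3300 m = 8.240×10^7 Pa = 82.40 MPa
Total = 13.21 + 82.40 = 95.611 MPa
Pore pressure P_p = 1000 kg/m³ × 9.8 m/s² × 3760 m = 3.685×10^7 Pa = 36.85 MPa
Effective stress σ' = σ_v − P_p = 95.61 − 36.85 = 58.763 MPa = 8522.8 psi

8520 psi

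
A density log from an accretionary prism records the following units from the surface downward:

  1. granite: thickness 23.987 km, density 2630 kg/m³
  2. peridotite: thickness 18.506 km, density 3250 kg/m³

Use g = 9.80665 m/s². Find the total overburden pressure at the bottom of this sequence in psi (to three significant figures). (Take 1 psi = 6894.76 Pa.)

175000 psi

granite: 2630 kg/m³ × 9.80665 m/s² × 23987 m = 6.187×10^8 Pa = 89729 psi
peridotite: 3250 kg/m³ × 9.80665 m/s² × 18506 m = 5.898×10^8 Pa = 85546 psi
Total = 89729 + 85546 = 1.7527×10^5 psi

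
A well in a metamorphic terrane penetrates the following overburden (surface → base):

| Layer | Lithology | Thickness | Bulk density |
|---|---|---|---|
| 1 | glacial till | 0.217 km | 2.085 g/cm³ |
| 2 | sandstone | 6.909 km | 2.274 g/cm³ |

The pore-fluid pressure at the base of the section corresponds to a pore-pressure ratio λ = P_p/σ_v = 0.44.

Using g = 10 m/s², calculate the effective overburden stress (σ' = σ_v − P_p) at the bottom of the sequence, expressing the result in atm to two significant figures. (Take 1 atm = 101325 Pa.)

Overburden (lithostatic) stress σ_v:
glacial till: 2085 kg/m³ × 10 m/s² × 217 m = 4.524×10^6 Pa = 4.524 MPa
sandstone: 2274 kg/m³ × 10 m/s² × 6909 m = 1.571×10^8 Pa = 157.1 MPa
Total = 4.524 + 157.1 = 161.64 MPa
Pore pressure P_p = λ·σ_v = 0.44 × 161.6 MPa = 71.12 MPa
Effective stress σ' = σ_v − P_p = 161.6 − 71.12 = 90.516 MPa = 893.32 atm

890 atm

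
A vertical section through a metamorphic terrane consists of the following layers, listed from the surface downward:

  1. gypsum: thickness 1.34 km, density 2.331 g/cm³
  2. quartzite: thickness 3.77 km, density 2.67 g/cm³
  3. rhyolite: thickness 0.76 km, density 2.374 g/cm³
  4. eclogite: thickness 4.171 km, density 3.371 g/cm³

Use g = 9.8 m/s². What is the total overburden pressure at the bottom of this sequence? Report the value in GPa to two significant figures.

0.28 GPa

gypsum: 2331 kg/m³ × 9.8 m/s² × 1340 m = 3.061×10^7 Pa = 0.03061 GPa
quartzite: 2670 kg/m³ × 9.8 m/s² × 3770 m = 9.865×10^7 Pa = 0.09865 GPa
rhyolite: 2374 kg/m³ × 9.8 m/s² × 760 m = 1.768×10^7 Pa = 0.01768 GPa
eclogite: 3371 kg/m³ × 9.8 m/s² × 4171 m = 1.378×10^8 Pa = 0.1378 GPa
Total = 0.03061 + 0.09865 + 0.01768 + 0.1378 = 0.28473 GPa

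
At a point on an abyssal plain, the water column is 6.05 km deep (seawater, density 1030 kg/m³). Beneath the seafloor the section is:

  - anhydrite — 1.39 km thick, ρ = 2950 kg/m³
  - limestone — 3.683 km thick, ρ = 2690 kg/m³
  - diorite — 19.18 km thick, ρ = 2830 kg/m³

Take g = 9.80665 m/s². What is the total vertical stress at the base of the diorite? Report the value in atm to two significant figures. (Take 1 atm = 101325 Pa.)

7200 atm

seawater: 1030 kg/m³ × 9.80665 m/s² × 6050 m = 6.111×10^7 Pa = 603.1 atm
anhydrite: 2950 kg/m³ × 9.80665 m/s² × 1390 m = 4.021×10^7 Pa = 396.9 atm
limestone: 2690 kg/m³ × 9.80665 m/s² × 3683 m = 9.716×10^7 Pa = 958.9 atm
diorite: 2830 kg/m³ × 9.80665 m/s² × 19180 m = 5.323×10^8 Pa = 5253 atm
Total = 603.1 + 396.9 + 958.9 + 5253 = 7212.2 atm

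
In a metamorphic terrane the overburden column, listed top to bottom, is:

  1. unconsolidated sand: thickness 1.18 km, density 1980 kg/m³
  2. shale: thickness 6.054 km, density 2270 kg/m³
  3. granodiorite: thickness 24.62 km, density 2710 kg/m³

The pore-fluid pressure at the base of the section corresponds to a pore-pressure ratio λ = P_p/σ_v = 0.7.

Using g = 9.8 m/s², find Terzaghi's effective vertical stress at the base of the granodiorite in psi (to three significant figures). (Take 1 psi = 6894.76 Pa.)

Overburden (lithostatic) stress σ_v:
unconsolidated sand: 1980 kg/m³ × 9.8 m/s² × 1180 m = 2.290×10^7 Pa = 22.90 MPa
shale: 2270 kg/m³ × 9.8 m/s² × 6054 m = 1.347×10^8 Pa = 134.7 MPa
granodiorite: 2710 kg/m³ × 9.8 m/s² × 24620 m = 6.539×10^8 Pa = 653.9 MPa
Total = 22.90 + 134.7 + 653.9 = 811.43 MPa
Pore pressure P_p = λ·σ_v = 0.7 × 811.4 MPa = 568.0 MPa
Effective stress σ' = σ_v − P_p = 811.4 − 568.0 = 243.43 MPa = 35306 psi

35300 psi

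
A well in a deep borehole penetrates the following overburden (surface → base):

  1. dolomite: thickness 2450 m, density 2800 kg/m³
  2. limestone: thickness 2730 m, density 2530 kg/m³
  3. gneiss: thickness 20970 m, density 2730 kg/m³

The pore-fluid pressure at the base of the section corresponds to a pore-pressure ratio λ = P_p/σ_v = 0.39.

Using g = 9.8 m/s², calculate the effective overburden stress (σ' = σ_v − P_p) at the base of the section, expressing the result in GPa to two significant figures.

0.42 GPa

Overburden (lithostatic) stress σ_v:
dolomite: 2800 kg/m³ × 9.8 m/s² × 2450 m = 6.723×10^7 Pa = 67.23 MPa
limestone: 2530 kg/m³ × 9.8 m/s² × 2730 m = 6.769×10^7 Pa = 67.69 MPa
gneiss: 2730 kg/m³ × 9.8 m/s² × 20970 m = 5.610×10^8 Pa = 561.0 MPa
Total = 67.23 + 67.69 + 561.0 = 695.95 MPa
Pore pressure P_p = λ·σ_v = 0.39 × 695.9 MPa = 271.4 MPa
Effective stress σ' = σ_v − P_p = 695.9 − 271.4 = 424.53 MPa = 0.42453 GPa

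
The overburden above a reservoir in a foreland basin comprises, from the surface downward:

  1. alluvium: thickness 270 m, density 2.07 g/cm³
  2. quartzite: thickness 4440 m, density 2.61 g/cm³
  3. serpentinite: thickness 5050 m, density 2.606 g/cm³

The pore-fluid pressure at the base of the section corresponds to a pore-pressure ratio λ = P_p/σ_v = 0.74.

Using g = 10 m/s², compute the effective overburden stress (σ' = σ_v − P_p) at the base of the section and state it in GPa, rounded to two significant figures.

Overburden (lithostatic) stress σ_v:
alluvium: 2070 kg/m³ × 10 m/s² × 270 m = 5.589×10^6 Pa = 5.589 MPa
quartzite: 2610 kg/m³ × 10 m/s² × 4440 m = 1.159×10^8 Pa = 115.9 MPa
serpentinite: 2606 kg/m³ × 10 m/s² × 5050 m = 1.316×10^8 Pa = 131.6 MPa
Total = 5.589 + 115.9 + 131.6 = 253.08 MPa
Pore pressure P_p = λ·σ_v = 0.74 × 253.1 MPa = 187.3 MPa
Effective stress σ' = σ_v − P_p = 253.1 − 187.3 = 65.800 MPa = 0.065800 GPa

0.066 GPa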